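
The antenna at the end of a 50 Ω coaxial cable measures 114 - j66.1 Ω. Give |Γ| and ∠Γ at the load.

Γ ≈ 0.52 ∠ -24°

Γ = (Z_L − Z_0)/(Z_L + Z_0) = (64 − j66.1)/(164 − j66.1)
|Γ| = 92/177 = 0.52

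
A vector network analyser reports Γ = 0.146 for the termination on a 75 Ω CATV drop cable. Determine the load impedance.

Z_L = Z_0·(1 + Γ)/(1 − Γ) = 75·(1.15)/(0.854)

Z_L ≈ 101 Ω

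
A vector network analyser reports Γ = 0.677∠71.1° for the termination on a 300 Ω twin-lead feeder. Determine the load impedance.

Z_L ≈ 159 + j377 Ω

Z_L = Z_0·(1 + Γ)/(1 − Γ) = 300·(1.22 + j0.64)/(0.781 − j0.64)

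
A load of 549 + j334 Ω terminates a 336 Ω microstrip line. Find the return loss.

Γ = (213 + j334)/(885 + j334), |Γ| = 0.419
RL = −20·log₁₀|Γ| = −20·log₁₀(0.419)

RL ≈ 7.56 dB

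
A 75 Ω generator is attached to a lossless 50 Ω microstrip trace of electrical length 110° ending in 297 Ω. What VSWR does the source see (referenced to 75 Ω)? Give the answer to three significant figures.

tan(βl) = -2.75
Z_in = Z_0·(Z_L + jZ_0·tanβl)/(Z_0 + jZ_L·tanβl) = 9.5 + j17.6 Ω
Γ_s = (Z_in − Z_s)/(Z_in + Z_s) = (-65.5 + j17.6)/(84.5 + j17.6), |Γ_s| = 0.786
VSWR = (1 + |Γ_s|)/(1 − |Γ_s|)

VSWR ≈ 8.34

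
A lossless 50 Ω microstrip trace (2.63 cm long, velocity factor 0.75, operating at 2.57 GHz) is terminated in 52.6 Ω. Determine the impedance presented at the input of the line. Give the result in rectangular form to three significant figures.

Z_in ≈ 48 + j1.44 Ω

λ = v/f = 0.75·c / 2.57 GHz = 0.0875 m
βl = 2π·l/λ = 2π × 0.3 = 108°
tan(βl) = tan(108°) = -3.05
Z_in = Z_0·(Z_L + jZ_0·tanβl)/(Z_0 + jZ_L·tanβl)
     = 50·(52.6 − j153)/(50 − j160)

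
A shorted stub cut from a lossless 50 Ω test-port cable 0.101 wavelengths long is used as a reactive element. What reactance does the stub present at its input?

X_in ≈ 36.8 Ω (inductive)

βl = 2π × 0.101 = 36.4°
tan(βl) = 0.736
For a shorted stub, Z_in = jZ_0·tan(βl)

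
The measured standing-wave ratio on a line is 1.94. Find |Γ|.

|Γ| ≈ 0.32

|Γ| = (S − 1)/(S + 1) = (1.94 − 1)/(1.94 + 1) = 0.94/2.94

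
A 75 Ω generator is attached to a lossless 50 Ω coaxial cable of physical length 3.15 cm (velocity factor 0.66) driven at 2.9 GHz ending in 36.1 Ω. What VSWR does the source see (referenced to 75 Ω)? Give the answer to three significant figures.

VSWR ≈ 2.04

λ = v/f = 0.66·c / 2.9 GHz = 0.0683 m
βl = 2π·l/λ = 2π × 0.461 = 166°
tan(βl) = -0.248
Z_in = Z_0·(Z_L + jZ_0·tanβl)/(Z_0 + jZ_L·tanβl) = 37.1 − j5.74 Ω
Γ_s = (Z_in − Z_s)/(Z_in + Z_s) = (-37.9 − j5.74)/(112 − j5.74), |Γ_s| = 0.341
VSWR = (1 + |Γ_s|)/(1 − |Γ_s|)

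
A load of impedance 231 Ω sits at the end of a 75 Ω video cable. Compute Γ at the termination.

Γ = 0.51

Γ = (Z_L − Z_0)/(Z_L + Z_0) = (231 − 75)/(231 + 75) = 156/306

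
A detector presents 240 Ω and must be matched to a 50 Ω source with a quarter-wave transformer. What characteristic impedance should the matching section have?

Z_qwt ≈ 110 Ω

Z_qwt = √(Z_0·R_L) = √(50 × 240) = √12000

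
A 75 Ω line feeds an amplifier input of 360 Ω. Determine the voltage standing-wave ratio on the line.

Γ = (360 − 75)/(360 + 75) = 0.655
VSWR = (1 + 0.655)/(1 − 0.655)

VSWR ≈ 4.8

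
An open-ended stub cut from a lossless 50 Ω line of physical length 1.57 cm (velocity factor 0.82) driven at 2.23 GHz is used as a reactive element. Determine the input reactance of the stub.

λ = v/f = 0.82·c / 2.23 GHz = 0.11 m
βl = 2π·l/λ = 2π × 0.142 = 51.2°
tan(βl) = 1.25
For an open-ended stub, Z_in = −jZ_0·cot(βl) = −jZ_0/tan(βl)

X_in ≈ -40.1 Ω (capacitive)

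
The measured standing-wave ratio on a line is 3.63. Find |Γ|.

|Γ| = (S − 1)/(S + 1) = (3.63 − 1)/(3.63 + 1) = 2.63/4.63

|Γ| ≈ 0.568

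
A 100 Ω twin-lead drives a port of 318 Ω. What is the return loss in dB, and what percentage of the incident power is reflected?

RL ≈ 5.65 dB; 27.2% of incident power reflected

Γ = (318 − 100)/(318 + 100) = 0.522
RL = −20·log₁₀(0.522) = 5.65 dB
P_refl/P_inc = |Γ|² = 0.272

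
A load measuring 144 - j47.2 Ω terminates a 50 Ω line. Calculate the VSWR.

VSWR ≈ 3.23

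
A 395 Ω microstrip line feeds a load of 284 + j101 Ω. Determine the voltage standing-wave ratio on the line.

Γ = (Z_L − Z_0)/(Z_L + Z_0) = (-111 + j101)/(679 + j101)
|Γ| = 150/686 = 0.219
VSWR = (1 + |Γ|)/(1 − |Γ|) = 1.22/0.781

VSWR ≈ 1.56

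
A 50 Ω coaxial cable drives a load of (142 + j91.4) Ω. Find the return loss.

RL ≈ 4.3 dB

Γ = (92 + j91.4)/(192 + j91.4), |Γ| = 0.61
RL = −20·log₁₀|Γ| = −20·log₁₀(0.61)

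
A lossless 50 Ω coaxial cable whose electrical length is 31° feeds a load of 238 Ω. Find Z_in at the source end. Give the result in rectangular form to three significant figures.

Z_in ≈ 35.3 − j70.9 Ω

tan(βl) = tan(31°) = 0.601
Z_in = Z_0·(Z_L + jZ_0·tanβl)/(Z_0 + jZ_L·tanβl)
     = 50·(238 + j30)/(50 + j143)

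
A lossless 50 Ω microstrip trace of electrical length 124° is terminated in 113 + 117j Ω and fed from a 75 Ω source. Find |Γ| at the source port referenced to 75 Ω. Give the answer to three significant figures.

|Γ| ≈ 0.746

tan(βl) = -1.48
Z_in = Z_0·(Z_L + jZ_0·tanβl)/(Z_0 + jZ_L·tanβl) = 11.6 + j18.3 Ω
Γ_s = (Z_in − Z_s)/(Z_in + Z_s) = (-63.4 + j18.3)/(86.6 + j18.3), |Γ_s| = 0.746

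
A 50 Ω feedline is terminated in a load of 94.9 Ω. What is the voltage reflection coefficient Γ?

Γ = (Z_L − Z_0)/(Z_L + Z_0) = (94.9 − 50)/(94.9 + 50) = 44.9/144.9

Γ = 0.31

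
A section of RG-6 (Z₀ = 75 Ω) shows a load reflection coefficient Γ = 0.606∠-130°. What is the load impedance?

Z_L = Z_0·(1 + Γ)/(1 − Γ) = 75·(0.61 − j0.464)/(1.39 + j0.464)

Z_L ≈ 22.1 − j32.4 Ω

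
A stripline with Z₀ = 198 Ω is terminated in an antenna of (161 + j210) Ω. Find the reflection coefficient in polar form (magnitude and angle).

Γ ≈ 0.513 ∠ 69.7°

Γ = (Z_L − Z_0)/(Z_L + Z_0) = (-37 + j210)/(359 + j210)
|Γ| = 213/416 = 0.513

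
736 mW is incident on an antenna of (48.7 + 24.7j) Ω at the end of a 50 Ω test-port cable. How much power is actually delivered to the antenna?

P_delivered ≈ 693 mW

|Γ| = |(-1.3 + j24.7)/(98.7 + j24.7)| = 0.243
|Γ|² = 0.0591
P_refl = |Γ|²·P_inc = 43.5 mW, P_del = (1 − |Γ|²)·P_inc = 693 mW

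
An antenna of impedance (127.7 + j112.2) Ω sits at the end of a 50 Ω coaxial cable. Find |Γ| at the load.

|Γ| ≈ 0.649

Γ = (Z_L − Z_0)/(Z_L + Z_0) = (77.7 + j112.2)/(177.7 + j112.2)
|Γ| = 136/210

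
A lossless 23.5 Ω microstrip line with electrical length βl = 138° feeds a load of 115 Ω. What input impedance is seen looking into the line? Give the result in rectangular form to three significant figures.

Z_in ≈ 10.2 + j23.8 Ω

tan(βl) = tan(138°) = -0.9
Z_in = Z_0·(Z_L + jZ_0·tanβl)/(Z_0 + jZ_L·tanβl)
     = 23.5·(115 − j21.2)/(23.5 − j104)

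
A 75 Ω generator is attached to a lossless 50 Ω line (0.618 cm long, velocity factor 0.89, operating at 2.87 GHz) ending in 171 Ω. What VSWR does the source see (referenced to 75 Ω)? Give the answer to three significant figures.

VSWR ≈ 2.79

λ = v/f = 0.89·c / 2.87 GHz = 0.093 m
βl = 2π·l/λ = 2π × 0.0664 = 23.9°
tan(βl) = 0.443
Z_in = Z_0·(Z_L + jZ_0·tanβl)/(Z_0 + jZ_L·tanβl) = 62 − j71.9 Ω
Γ_s = (Z_in − Z_s)/(Z_in + Z_s) = (-13 − j71.9)/(137 − j71.9), |Γ_s| = 0.472
VSWR = (1 + |Γ_s|)/(1 − |Γ_s|)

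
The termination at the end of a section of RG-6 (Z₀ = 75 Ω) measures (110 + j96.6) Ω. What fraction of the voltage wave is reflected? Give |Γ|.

Γ = (Z_L − Z_0)/(Z_L + Z_0) = (35 + j96.6)/(185 + j96.6)
|Γ| = 103/209

|Γ| ≈ 0.492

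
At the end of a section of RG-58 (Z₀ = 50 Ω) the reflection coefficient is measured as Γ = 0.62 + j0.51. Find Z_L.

Z_L = Z_0·(1 + Γ)/(1 − Γ) = 50·(1.62 + j0.51)/(0.38 − j0.51)

Z_L ≈ 43.9 + j126 Ω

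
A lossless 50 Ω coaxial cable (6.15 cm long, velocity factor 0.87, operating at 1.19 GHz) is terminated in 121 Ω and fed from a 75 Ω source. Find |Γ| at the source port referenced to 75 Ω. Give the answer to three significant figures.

λ = v/f = 0.87·c / 1.19 GHz = 0.219 m
βl = 2π·l/λ = 2π × 0.28 = 101°
tan(βl) = -5.17
Z_in = Z_0·(Z_L + jZ_0·tanβl)/(Z_0 + jZ_L·tanβl) = 21.3 + j7.97 Ω
Γ_s = (Z_in − Z_s)/(Z_in + Z_s) = (-53.7 + j7.97)/(96.3 + j7.97), |Γ_s| = 0.562

|Γ| ≈ 0.562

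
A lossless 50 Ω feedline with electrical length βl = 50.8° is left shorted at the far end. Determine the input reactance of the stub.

X_in ≈ 61.3 Ω (inductive)

tan(βl) = 1.23
For a shorted stub, Z_in = jZ_0·tan(βl)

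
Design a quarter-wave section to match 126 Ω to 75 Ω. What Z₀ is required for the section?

Z_qwt ≈ 97.2 Ω

Z_qwt = √(Z_0·R_L) = √(75 × 126) = √9450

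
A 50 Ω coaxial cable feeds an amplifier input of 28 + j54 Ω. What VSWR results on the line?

VSWR ≈ 4.19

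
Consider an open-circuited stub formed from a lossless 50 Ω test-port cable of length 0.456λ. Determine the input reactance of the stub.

X_in ≈ 176 Ω (inductive)

βl = 2π × 0.456 = 164°
tan(βl) = -0.284
For an open-circuited stub, Z_in = −jZ_0·cot(βl) = −jZ_0/tan(βl)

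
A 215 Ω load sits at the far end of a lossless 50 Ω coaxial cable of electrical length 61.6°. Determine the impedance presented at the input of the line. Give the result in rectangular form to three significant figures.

Z_in ≈ 14.8 − j25.2 Ω

tan(βl) = tan(61.6°) = 1.85
Z_in = Z_0·(Z_L + jZ_0·tanβl)/(Z_0 + jZ_L·tanβl)
     = 50·(215 + j92.5)/(50 + j398)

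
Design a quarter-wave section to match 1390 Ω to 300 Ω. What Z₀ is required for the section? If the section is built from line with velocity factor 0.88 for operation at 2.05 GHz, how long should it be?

Z_qwt ≈ 646 Ω; length ≈ 3.22 cm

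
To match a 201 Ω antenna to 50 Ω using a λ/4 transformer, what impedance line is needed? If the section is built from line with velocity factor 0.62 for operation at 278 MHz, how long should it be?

Z_qwt = √(Z_0·R_L) = √(50 × 201) = √10050
λ = 0.62·c/f = 0.669 m, so l = λ/4 = 0.167 m

Z_qwt ≈ 100 Ω; length ≈ 16.7 cm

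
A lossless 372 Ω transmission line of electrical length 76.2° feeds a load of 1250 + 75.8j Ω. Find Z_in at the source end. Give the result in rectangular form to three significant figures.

Z_in ≈ 117 − j89.9 Ω

tan(βl) = tan(76.2°) = 4.07
Z_in = Z_0·(Z_L + jZ_0·tanβl)/(Z_0 + jZ_L·tanβl)
     = 372·(1250 + j1590)/(63.4 + j5090)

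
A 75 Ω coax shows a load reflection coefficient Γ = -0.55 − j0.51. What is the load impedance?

Z_L ≈ 12.3 − j28.7 Ω

Z_L = Z_0·(1 + Γ)/(1 − Γ) = 75·(0.45 − j0.51)/(1.55 + j0.51)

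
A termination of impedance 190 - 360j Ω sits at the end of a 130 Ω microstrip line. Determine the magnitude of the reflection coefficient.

Γ = (Z_L − Z_0)/(Z_L + Z_0) = (60 − j360)/(320 − j360)
|Γ| = 365/482

|Γ| ≈ 0.758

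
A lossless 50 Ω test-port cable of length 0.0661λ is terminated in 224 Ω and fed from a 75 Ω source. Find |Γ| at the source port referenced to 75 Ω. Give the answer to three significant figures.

βl = 2π × 0.0661 = 23.8°
tan(βl) = 0.441
Z_in = Z_0·(Z_L + jZ_0·tanβl)/(Z_0 + jZ_L·tanβl) = 54.6 − j85.8 Ω
Γ_s = (Z_in − Z_s)/(Z_in + Z_s) = (-20.4 − j85.8)/(130 − j85.8), |Γ_s| = 0.567

|Γ| ≈ 0.567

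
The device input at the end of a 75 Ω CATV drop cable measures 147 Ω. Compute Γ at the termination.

Γ = 0.324

Γ = (Z_L − Z_0)/(Z_L + Z_0) = (147 − 75)/(147 + 75) = 72/222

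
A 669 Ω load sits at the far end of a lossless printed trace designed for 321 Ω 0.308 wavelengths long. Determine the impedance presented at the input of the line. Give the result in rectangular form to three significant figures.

βl = 2π × 0.308 = 111°
tan(βl) = tan(111°) = -2.62
Z_in = Z_0·(Z_L + jZ_0·tanβl)/(Z_0 + jZ_L·tanβl)
     = 321·(669 − j841)/(321 − j1750)

Z_in ≈ 171 + j91.2 Ω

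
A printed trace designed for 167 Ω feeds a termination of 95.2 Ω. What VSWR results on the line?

Γ = (95.2 − 167)/(95.2 + 167) = -0.274
VSWR = (1 + 0.274)/(1 − 0.274)

VSWR ≈ 1.75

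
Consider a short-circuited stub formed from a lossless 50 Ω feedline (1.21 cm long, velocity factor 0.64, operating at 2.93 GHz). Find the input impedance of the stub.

λ = v/f = 0.64·c / 2.93 GHz = 0.0655 m
βl = 2π·l/λ = 2π × 0.185 = 66.5°
tan(βl) = 2.3
For a short-circuited stub, Z_in = jZ_0·tan(βl)

Z_in ≈ +j115 Ω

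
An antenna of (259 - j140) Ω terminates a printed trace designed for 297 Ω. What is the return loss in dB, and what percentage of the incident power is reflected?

Γ = (-38 − j140)/(556 − j140), |Γ| = 0.253
RL = −20·log₁₀(0.253) = 11.9 dB
P_refl/P_inc = |Γ|² = 0.064

RL ≈ 11.9 dB; 6.4% of incident power reflected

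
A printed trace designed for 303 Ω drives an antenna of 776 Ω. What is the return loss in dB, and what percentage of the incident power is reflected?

RL ≈ 7.16 dB; 19.2% of incident power reflected

Γ = (776 − 303)/(776 + 303) = 0.438
RL = −20·log₁₀(0.438) = 7.16 dB
P_refl/P_inc = |Γ|² = 0.192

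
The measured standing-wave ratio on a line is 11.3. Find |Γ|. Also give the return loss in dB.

|Γ| ≈ 0.837; return loss ≈ 1.54 dB

|Γ| = (S − 1)/(S + 1) = (11.3 − 1)/(11.3 + 1) = 10.3/12.3
RL = −20·log₁₀|Γ| = −20·log₁₀(0.837)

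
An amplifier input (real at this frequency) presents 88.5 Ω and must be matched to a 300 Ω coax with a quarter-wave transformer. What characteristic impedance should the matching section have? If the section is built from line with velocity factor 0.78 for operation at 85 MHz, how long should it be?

Z_qwt = √(Z_0·R_L) = √(300 × 88.5) = √26550
λ = 0.78·c/f = 2.75 m, so l = λ/4 = 0.688 m

Z_qwt ≈ 163 Ω; length ≈ 68.8 cm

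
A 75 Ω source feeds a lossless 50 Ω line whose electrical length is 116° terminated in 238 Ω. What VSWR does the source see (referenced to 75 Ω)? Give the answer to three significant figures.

VSWR ≈ 6.4

tan(βl) = -2.05
Z_in = Z_0·(Z_L + jZ_0·tanβl)/(Z_0 + jZ_L·tanβl) = 12.9 + j23.1 Ω
Γ_s = (Z_in − Z_s)/(Z_in + Z_s) = (-62.1 + j23.1)/(87.9 + j23.1), |Γ_s| = 0.73
VSWR = (1 + |Γ_s|)/(1 − |Γ_s|)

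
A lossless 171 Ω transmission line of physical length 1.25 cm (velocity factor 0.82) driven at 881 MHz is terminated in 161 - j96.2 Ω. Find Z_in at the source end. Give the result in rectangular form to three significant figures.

λ = v/f = 0.82·c / 881 MHz = 0.279 m
βl = 2π·l/λ = 2π × 0.0448 = 16.1°
tan(βl) = tan(16.1°) = 0.289
Z_in = Z_0·(Z_L + jZ_0·tanβl)/(Z_0 + jZ_L·tanβl)
     = 171·(161 − j46.8)/(199 + j46.5)

Z_in ≈ 122 − j68.9 Ω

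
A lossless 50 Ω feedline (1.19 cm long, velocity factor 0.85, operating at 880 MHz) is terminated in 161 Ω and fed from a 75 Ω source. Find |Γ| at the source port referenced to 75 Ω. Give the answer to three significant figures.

|Γ| ≈ 0.402

λ = v/f = 0.85·c / 880 MHz = 0.29 m
βl = 2π·l/λ = 2π × 0.0411 = 14.8°
tan(βl) = 0.264
Z_in = Z_0·(Z_L + jZ_0·tanβl)/(Z_0 + jZ_L·tanβl) = 100 − j71.8 Ω
Γ_s = (Z_in − Z_s)/(Z_in + Z_s) = (25 − j71.8)/(175 − j71.8), |Γ_s| = 0.402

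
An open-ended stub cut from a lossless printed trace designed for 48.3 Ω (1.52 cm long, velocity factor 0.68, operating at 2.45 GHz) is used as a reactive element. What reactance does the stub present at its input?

λ = v/f = 0.68·c / 2.45 GHz = 0.0833 m
βl = 2π·l/λ = 2π × 0.183 = 65.7°
tan(βl) = 2.22
For an open-ended stub, Z_in = −jZ_0·cot(βl) = −jZ_0/tan(βl)

X_in ≈ -21.8 Ω (capacitive)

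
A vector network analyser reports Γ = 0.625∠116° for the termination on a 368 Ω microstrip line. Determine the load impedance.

Z_L ≈ 116 + j213 Ω

Z_L = Z_0·(1 + Γ)/(1 − Γ) = 368·(0.726 + j0.562)/(1.27 − j0.562)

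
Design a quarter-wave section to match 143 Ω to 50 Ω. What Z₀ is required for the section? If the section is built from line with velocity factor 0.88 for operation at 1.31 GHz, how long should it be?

Z_qwt ≈ 84.6 Ω; length ≈ 5.04 cm

Z_qwt = √(Z_0·R_L) = √(50 × 143) = √7150
λ = 0.88·c/f = 0.202 m, so l = λ/4 = 0.0504 m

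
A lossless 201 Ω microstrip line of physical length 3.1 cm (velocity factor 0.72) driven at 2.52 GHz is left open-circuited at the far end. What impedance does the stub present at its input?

λ = v/f = 0.72·c / 2.52 GHz = 0.0857 m
βl = 2π·l/λ = 2π × 0.362 = 130°
tan(βl) = -1.18
For an open-circuited stub, Z_in = −jZ_0·cot(βl) = −jZ_0/tan(βl)

Z_in ≈ +j170 Ω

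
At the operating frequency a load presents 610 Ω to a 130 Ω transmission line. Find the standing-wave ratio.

Γ = (610 − 130)/(610 + 130) = 0.649
VSWR = (1 + 0.649)/(1 − 0.649)

VSWR ≈ 4.69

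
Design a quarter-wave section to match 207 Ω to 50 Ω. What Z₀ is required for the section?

Z_qwt ≈ 102 Ω

Z_qwt = √(Z_0·R_L) = √(50 × 207) = √10350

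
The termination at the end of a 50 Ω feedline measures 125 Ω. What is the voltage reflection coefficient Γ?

Γ = (Z_L − Z_0)/(Z_L + Z_0) = (125 − 50)/(125 + 50) = 75/175

Γ = 0.429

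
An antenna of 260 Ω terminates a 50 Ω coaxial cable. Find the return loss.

Γ = (260 − 50)/(260 + 50) = 0.677
RL = −20·log₁₀|Γ| = −20·log₁₀(0.677)

RL ≈ 3.38 dB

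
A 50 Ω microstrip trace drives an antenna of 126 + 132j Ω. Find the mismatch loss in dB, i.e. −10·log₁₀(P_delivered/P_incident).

Γ = (76 + j132)/(176 + j132), |Γ| = 0.692
|Γ|² = 0.479, so P_del/P_inc = 1 − |Γ|² = 0.521
ML = −10·log₁₀(1 − |Γ|²)

mismatch loss ≈ 2.83 dB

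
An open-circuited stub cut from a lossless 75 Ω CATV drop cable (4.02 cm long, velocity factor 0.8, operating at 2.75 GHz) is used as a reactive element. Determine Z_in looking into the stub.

Z_in ≈ +j297 Ω

λ = v/f = 0.8·c / 2.75 GHz = 0.0873 m
βl = 2π·l/λ = 2π × 0.461 = 166°
tan(βl) = -0.253
For an open-circuited stub, Z_in = −jZ_0·cot(βl) = −jZ_0/tan(βl)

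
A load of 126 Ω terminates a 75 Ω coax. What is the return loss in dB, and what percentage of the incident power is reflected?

RL ≈ 11.9 dB; 6.44% of incident power reflected

Γ = (126 − 75)/(126 + 75) = 0.254
RL = −20·log₁₀(0.254) = 11.9 dB
P_refl/P_inc = |Γ|² = 0.0644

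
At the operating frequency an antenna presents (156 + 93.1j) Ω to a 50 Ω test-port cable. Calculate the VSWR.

VSWR ≈ 4.32

Γ = (Z_L − Z_0)/(Z_L + Z_0) = (106 + j93.1)/(206 + j93.1)
|Γ| = 141/226 = 0.624
VSWR = (1 + |Γ|)/(1 − |Γ|) = 1.62/0.376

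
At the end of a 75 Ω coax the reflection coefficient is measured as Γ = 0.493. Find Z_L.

Z_L ≈ 221 Ω

Z_L = Z_0·(1 + Γ)/(1 − Γ) = 75·(1.49)/(0.507)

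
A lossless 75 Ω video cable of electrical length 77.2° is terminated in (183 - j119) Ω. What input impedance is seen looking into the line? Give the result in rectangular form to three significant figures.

Z_in ≈ 20.8 − j1.56 Ω

tan(βl) = tan(77.2°) = 4.4
Z_in = Z_0·(Z_L + jZ_0·tanβl)/(Z_0 + jZ_L·tanβl)
     = 75·(183 + j211)/(599 + j805)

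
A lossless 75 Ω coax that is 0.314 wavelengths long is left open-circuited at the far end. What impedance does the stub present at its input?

βl = 2π × 0.314 = 113°
tan(βl) = -2.35
For an open-circuited stub, Z_in = −jZ_0·cot(βl) = −jZ_0/tan(βl)

Z_in ≈ +j31.9 Ω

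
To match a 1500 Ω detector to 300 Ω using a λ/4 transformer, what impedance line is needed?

Z_qwt ≈ 671 Ω

Z_qwt = √(Z_0·R_L) = √(300 × 1500) = √450000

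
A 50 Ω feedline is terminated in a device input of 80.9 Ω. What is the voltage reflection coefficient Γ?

Γ = 0.236

Γ = (Z_L − Z_0)/(Z_L + Z_0) = (80.9 − 50)/(80.9 + 50) = 30.9/130.9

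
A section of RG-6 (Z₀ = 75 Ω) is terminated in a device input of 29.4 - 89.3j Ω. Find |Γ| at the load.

Γ = (Z_L − Z_0)/(Z_L + Z_0) = (-45.6 − j89.3)/(104.4 − j89.3)
|Γ| = 100/137

|Γ| ≈ 0.73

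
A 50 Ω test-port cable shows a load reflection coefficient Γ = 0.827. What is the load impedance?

Z_L = Z_0·(1 + Γ)/(1 − Γ) = 50·(1.83)/(0.173)

Z_L ≈ 528 Ω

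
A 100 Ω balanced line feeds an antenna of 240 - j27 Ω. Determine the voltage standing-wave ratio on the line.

VSWR ≈ 2.44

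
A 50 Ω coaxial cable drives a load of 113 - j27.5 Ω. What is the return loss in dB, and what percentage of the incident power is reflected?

Γ = (63 − j27.5)/(163 − j27.5), |Γ| = 0.416
RL = −20·log₁₀(0.416) = 7.62 dB
P_refl/P_inc = |Γ|² = 0.173

RL ≈ 7.62 dB; 17.3% of incident power reflected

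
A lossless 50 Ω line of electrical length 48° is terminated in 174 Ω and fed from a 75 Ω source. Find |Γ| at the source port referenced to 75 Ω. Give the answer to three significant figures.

tan(βl) = 1.11
Z_in = Z_0·(Z_L + jZ_0·tanβl)/(Z_0 + jZ_L·tanβl) = 24.4 − j38.7 Ω
Γ_s = (Z_in − Z_s)/(Z_in + Z_s) = (-50.6 − j38.7)/(99.4 − j38.7), |Γ_s| = 0.597

|Γ| ≈ 0.597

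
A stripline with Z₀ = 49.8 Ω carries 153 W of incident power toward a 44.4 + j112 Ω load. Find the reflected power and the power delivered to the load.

P_reflected ≈ 89.8 W; P_delivered ≈ 63.2 W

|Γ| = |(-5.4 + j112)/(94.2 + j112)| = 0.766
|Γ|² = 0.587
P_refl = |Γ|²·P_inc = 89.8 W, P_del = (1 − |Γ|²)·P_inc = 63.2 W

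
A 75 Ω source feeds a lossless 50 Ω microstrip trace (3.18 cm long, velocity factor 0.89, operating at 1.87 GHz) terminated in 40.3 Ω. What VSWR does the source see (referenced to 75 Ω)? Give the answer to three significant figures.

VSWR ≈ 1.24

λ = v/f = 0.89·c / 1.87 GHz = 0.143 m
βl = 2π·l/λ = 2π × 0.223 = 80.2°
tan(βl) = 5.78
Z_in = Z_0·(Z_L + jZ_0·tanβl)/(Z_0 + jZ_L·tanβl) = 61.1 + j4.46 Ω
Γ_s = (Z_in − Z_s)/(Z_in + Z_s) = (-13.9 + j4.46)/(136 + j4.46), |Γ_s| = 0.107
VSWR = (1 + |Γ_s|)/(1 − |Γ_s|)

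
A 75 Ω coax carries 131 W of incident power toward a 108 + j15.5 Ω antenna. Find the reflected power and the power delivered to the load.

P_reflected ≈ 5.16 W; P_delivered ≈ 126 W

|Γ| = |(33 + j15.5)/(183 + j15.5)| = 0.199
|Γ|² = 0.0394
P_refl = |Γ|²·P_inc = 5.16 W, P_del = (1 − |Γ|²)·P_inc = 126 W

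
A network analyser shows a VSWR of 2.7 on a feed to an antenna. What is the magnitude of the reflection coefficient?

|Γ| ≈ 0.459

|Γ| = (S − 1)/(S + 1) = (2.7 − 1)/(2.7 + 1) = 1.7/3.7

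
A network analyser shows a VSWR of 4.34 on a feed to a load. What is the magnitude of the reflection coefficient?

|Γ| ≈ 0.625

|Γ| = (S − 1)/(S + 1) = (4.34 − 1)/(4.34 + 1) = 3.34/5.34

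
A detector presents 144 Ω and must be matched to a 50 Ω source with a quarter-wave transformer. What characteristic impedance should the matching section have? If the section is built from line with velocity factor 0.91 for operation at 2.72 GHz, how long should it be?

Z_qwt = √(Z_0·R_L) = √(50 × 144) = √7200
λ = 0.91·c/f = 0.1 m, so l = λ/4 = 0.0251 m

Z_qwt ≈ 84.9 Ω; length ≈ 2.51 cm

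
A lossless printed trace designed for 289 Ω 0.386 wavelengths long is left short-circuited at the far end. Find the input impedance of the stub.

βl = 2π × 0.386 = 139°
tan(βl) = -0.871
For a short-circuited stub, Z_in = jZ_0·tan(βl)

Z_in ≈ −j252 Ω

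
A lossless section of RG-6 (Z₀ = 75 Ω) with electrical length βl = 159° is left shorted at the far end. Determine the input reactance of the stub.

tan(βl) = -0.384
For a shorted stub, Z_in = jZ_0·tan(βl)

X_in ≈ -28.8 Ω (capacitive)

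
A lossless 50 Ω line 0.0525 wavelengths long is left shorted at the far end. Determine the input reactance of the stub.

X_in ≈ 17.1 Ω (inductive)

βl = 2π × 0.0525 = 18.9°
tan(βl) = 0.342
For a shorted stub, Z_in = jZ_0·tan(βl)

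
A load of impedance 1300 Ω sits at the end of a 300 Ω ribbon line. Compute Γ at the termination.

Γ = (Z_L − Z_0)/(Z_L + Z_0) = (1300 − 300)/(1300 + 300) = 1000/1600

Γ = 0.625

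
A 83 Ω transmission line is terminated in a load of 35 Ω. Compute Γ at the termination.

Γ = (Z_L − Z_0)/(Z_L + Z_0) = (35 − 83)/(35 + 83) = -48/118

Γ = -0.407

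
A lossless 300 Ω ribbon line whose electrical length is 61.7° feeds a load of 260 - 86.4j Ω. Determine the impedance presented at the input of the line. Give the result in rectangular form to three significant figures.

Z_in ≈ 234 + j61.5 Ω

tan(βl) = tan(61.7°) = 1.86
Z_in = Z_0·(Z_L + jZ_0·tanβl)/(Z_0 + jZ_L·tanβl)
     = 300·(260 + j471)/(460 + j483)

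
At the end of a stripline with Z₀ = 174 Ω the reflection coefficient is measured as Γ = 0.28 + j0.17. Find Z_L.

Z_L = Z_0·(1 + Γ)/(1 − Γ) = 174·(1.28 + j0.17)/(0.72 − j0.17)

Z_L ≈ 284 + j108 Ω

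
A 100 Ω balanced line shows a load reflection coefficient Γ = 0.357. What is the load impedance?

Z_L = Z_0·(1 + Γ)/(1 − Γ) = 100·(1.36)/(0.643)

Z_L ≈ 211 Ω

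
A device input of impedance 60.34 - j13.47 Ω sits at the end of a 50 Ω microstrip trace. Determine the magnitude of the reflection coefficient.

|Γ| ≈ 0.153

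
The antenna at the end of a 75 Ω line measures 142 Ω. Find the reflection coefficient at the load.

Γ = (Z_L − Z_0)/(Z_L + Z_0) = (142 − 75)/(142 + 75) = 67/217

Γ = 0.309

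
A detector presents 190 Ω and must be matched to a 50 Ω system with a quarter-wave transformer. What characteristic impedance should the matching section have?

Z_qwt = √(Z_0·R_L) = √(50 × 190) = √9500

Z_qwt ≈ 97.5 Ω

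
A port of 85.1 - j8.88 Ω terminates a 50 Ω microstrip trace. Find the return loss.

RL ≈ 11.5 dB

Γ = (35.1 − j8.88)/(135.1 − j8.88), |Γ| = 0.267
RL = −20·log₁₀|Γ| = −20·log₁₀(0.267)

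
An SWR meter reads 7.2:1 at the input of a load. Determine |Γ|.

|Γ| = (S − 1)/(S + 1) = (7.2 − 1)/(7.2 + 1) = 6.2/8.2

|Γ| ≈ 0.756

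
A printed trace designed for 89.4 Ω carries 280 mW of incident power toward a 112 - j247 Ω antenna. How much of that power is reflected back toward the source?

P_reflected ≈ 170 mW

|Γ| = |(22.6 − j247)/(201.4 − j247)| = 0.778
|Γ|² = 0.606
P_refl = |Γ|²·P_inc = 170 mW, P_del = (1 − |Γ|²)·P_inc = 110 mW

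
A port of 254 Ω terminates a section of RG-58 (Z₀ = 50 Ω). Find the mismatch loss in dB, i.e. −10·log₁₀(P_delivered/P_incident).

mismatch loss ≈ 2.6 dB

Γ = (254 − 50)/(254 + 50) = 0.671
|Γ|² = 0.45, so P_del/P_inc = 1 − |Γ|² = 0.55
ML = −10·log₁₀(1 − |Γ|²)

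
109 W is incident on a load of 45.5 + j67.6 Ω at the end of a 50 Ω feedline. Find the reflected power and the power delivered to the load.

|Γ| = |(-4.5 + j67.6)/(95.5 + j67.6)| = 0.579
|Γ|² = 0.335
P_refl = |Γ|²·P_inc = 36.5 W, P_del = (1 − |Γ|²)·P_inc = 72.5 W

P_reflected ≈ 36.5 W; P_delivered ≈ 72.5 W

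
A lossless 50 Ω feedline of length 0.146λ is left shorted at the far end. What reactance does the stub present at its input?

X_in ≈ 65.3 Ω (inductive)

βl = 2π × 0.146 = 52.6°
tan(βl) = 1.31
For a shorted stub, Z_in = jZ_0·tan(βl)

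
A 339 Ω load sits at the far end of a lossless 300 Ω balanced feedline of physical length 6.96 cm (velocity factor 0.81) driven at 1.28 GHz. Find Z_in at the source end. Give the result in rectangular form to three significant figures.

Z_in ≈ 294 + j35.8 Ω

λ = v/f = 0.81·c / 1.28 GHz = 0.19 m
βl = 2π·l/λ = 2π × 0.367 = 132°
tan(βl) = tan(132°) = -1.11
Z_in = Z_0·(Z_L + jZ_0·tanβl)/(Z_0 + jZ_L·tanβl)
     = 300·(339 − j333)/(300 − j377)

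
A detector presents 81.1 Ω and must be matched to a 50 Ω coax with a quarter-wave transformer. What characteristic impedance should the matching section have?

Z_qwt ≈ 63.7 Ω

Z_qwt = √(Z_0·R_L) = √(50 × 81.1) = √4055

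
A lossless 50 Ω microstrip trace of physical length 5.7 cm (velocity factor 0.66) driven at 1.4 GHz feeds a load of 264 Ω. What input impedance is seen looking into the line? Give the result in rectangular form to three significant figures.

Z_in ≈ 26.9 + j64.3 Ω

λ = v/f = 0.66·c / 1.4 GHz = 0.141 m
βl = 2π·l/λ = 2π × 0.403 = 145°
tan(βl) = tan(145°) = -0.698
Z_in = Z_0·(Z_L + jZ_0·tanβl)/(Z_0 + jZ_L·tanβl)
     = 50·(264 − j34.9)/(50 − j184)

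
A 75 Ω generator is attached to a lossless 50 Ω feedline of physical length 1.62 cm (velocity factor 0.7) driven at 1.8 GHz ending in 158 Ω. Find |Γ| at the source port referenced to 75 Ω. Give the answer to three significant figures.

|Γ| ≈ 0.575

λ = v/f = 0.7·c / 1.8 GHz = 0.117 m
βl = 2π·l/λ = 2π × 0.139 = 50°
tan(βl) = 1.19
Z_in = Z_0·(Z_L + jZ_0·tanβl)/(Z_0 + jZ_L·tanβl) = 25.2 − j35.3 Ω
Γ_s = (Z_in − Z_s)/(Z_in + Z_s) = (-49.8 − j35.3)/(100 − j35.3), |Γ_s| = 0.575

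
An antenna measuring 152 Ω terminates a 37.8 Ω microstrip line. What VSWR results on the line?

VSWR ≈ 4.02

Γ = (152 − 37.8)/(152 + 37.8) = 0.602
VSWR = (1 + 0.602)/(1 − 0.602)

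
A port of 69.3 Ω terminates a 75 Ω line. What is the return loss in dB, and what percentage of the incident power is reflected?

Γ = (69.3 − 75)/(69.3 + 75) = -0.0395
RL = −20·log₁₀(0.0395) = 28.1 dB
P_refl/P_inc = |Γ|² = 0.00156

RL ≈ 28.1 dB; 0.156% of incident power reflected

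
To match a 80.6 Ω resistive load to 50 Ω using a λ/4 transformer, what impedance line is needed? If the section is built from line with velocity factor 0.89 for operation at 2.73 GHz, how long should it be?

Z_qwt = √(Z_0·R_L) = √(50 × 80.6) = √4030
λ = 0.89·c/f = 0.0978 m, so l = λ/4 = 0.0245 m

Z_qwt ≈ 63.5 Ω; length ≈ 2.45 cm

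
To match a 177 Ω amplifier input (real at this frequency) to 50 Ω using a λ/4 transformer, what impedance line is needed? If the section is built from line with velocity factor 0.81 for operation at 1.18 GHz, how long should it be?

Z_qwt ≈ 94.1 Ω; length ≈ 5.15 cm

Z_qwt = √(Z_0·R_L) = √(50 × 177) = √8850
λ = 0.81·c/f = 0.206 m, so l = λ/4 = 0.0515 m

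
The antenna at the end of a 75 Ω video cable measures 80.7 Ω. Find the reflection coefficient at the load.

Γ = 0.0366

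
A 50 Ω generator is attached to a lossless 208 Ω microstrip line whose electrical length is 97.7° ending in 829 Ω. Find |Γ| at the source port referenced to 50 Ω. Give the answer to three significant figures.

tan(βl) = -7.4
Z_in = Z_0·(Z_L + jZ_0·tanβl)/(Z_0 + jZ_L·tanβl) = 53.1 + j26.3 Ω
Γ_s = (Z_in − Z_s)/(Z_in + Z_s) = (3.08 + j26.3)/(103 + j26.3), |Γ_s| = 0.249

|Γ| ≈ 0.249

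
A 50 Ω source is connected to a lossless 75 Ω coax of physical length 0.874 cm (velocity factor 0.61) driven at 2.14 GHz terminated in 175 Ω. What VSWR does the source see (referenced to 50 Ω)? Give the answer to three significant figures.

λ = v/f = 0.61·c / 2.14 GHz = 0.0855 m
βl = 2π·l/λ = 2π × 0.102 = 36.8°
tan(βl) = 0.748
Z_in = Z_0·(Z_L + jZ_0·tanβl)/(Z_0 + jZ_L·tanβl) = 67.5 − j61.6 Ω
Γ_s = (Z_in − Z_s)/(Z_in + Z_s) = (17.5 − j61.6)/(117 − j61.6), |Γ_s| = 0.483
VSWR = (1 + |Γ_s|)/(1 − |Γ_s|)

VSWR ≈ 2.87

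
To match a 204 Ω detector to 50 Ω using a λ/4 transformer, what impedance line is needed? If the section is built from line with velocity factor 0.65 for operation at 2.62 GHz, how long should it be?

Z_qwt ≈ 101 Ω; length ≈ 1.86 cm

Z_qwt = √(Z_0·R_L) = √(50 × 204) = √10200
λ = 0.65·c/f = 0.0744 m, so l = λ/4 = 0.0186 m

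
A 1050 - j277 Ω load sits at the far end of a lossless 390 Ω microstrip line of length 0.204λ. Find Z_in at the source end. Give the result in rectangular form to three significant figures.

βl = 2π × 0.204 = 73.4°
tan(βl) = tan(73.4°) = 3.36
Z_in = Z_0·(Z_L + jZ_0·tanβl)/(Z_0 + jZ_L·tanβl)
     = 390·(1050 + j1030)/(1320 + j3530)

Z_in ≈ 138 − j64.2 Ω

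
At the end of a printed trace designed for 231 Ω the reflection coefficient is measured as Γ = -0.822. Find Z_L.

Z_L = Z_0·(1 + Γ)/(1 − Γ) = 231·(0.178)/(1.82)

Z_L ≈ 22.6 Ω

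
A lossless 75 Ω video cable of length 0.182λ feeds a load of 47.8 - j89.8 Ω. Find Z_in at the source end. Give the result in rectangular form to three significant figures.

βl = 2π × 0.182 = 65.5°
tan(βl) = tan(65.5°) = 2.2
Z_in = Z_0·(Z_L + jZ_0·tanβl)/(Z_0 + jZ_L·tanβl)
     = 75·(47.8 + j74.9)/(272 + j105)

Z_in ≈ 18.4 + j13.5 Ω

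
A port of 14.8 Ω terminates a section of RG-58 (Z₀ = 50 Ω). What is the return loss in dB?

RL ≈ 5.3 dB

Γ = (14.8 − 50)/(14.8 + 50) = -0.543
RL = −20·log₁₀|Γ| = −20·log₁₀(0.543)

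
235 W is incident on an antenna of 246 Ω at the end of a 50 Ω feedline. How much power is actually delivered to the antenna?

P_delivered ≈ 132 W

Γ = (246 − 50)/(246 + 50) = 0.662
|Γ|² = 0.438
P_refl = |Γ|²·P_inc = 103 W, P_del = (1 − |Γ|²)·P_inc = 132 W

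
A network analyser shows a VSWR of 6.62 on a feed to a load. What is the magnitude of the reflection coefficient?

|Γ| = (S − 1)/(S + 1) = (6.62 − 1)/(6.62 + 1) = 5.62/7.62

|Γ| ≈ 0.738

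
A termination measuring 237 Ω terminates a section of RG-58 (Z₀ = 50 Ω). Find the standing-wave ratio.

VSWR ≈ 4.74

Γ = (237 − 50)/(237 + 50) = 0.652
VSWR = (1 + 0.652)/(1 − 0.652)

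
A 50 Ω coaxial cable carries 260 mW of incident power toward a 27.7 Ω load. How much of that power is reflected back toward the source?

Γ = (27.7 − 50)/(27.7 + 50) = -0.287
|Γ|² = 0.0824
P_refl = |Γ|²·P_inc = 21.4 mW, P_del = (1 − |Γ|²)·P_inc = 239 mW

P_reflected ≈ 21.4 mW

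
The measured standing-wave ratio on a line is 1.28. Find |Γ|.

|Γ| ≈ 0.123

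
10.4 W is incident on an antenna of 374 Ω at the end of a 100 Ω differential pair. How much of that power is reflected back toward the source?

Γ = (374 − 100)/(374 + 100) = 0.578
|Γ|² = 0.334
P_refl = |Γ|²·P_inc = 3.48 W, P_del = (1 − |Γ|²)·P_inc = 6.92 W

P_reflected ≈ 3.48 W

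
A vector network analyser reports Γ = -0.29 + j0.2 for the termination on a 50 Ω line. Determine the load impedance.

Z_L ≈ 25.7 + j11.7 Ω

Z_L = Z_0·(1 + Γ)/(1 − Γ) = 50·(0.71 + j0.2)/(1.29 − j0.2)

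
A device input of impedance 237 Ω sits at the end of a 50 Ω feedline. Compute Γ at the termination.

Γ = 0.652

Γ = (Z_L − Z_0)/(Z_L + Z_0) = (237 − 50)/(237 + 50) = 187/287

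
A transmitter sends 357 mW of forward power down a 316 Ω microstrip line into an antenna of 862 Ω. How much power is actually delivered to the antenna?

Γ = (862 − 316)/(862 + 316) = 0.463
|Γ|² = 0.215
P_refl = |Γ|²·P_inc = 76.7 mW, P_del = (1 − |Γ|²)·P_inc = 280 mW

P_delivered ≈ 280 mW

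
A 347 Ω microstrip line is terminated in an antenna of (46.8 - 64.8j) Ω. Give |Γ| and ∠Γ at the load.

Γ ≈ 0.77 ∠ -158°

Γ = (Z_L − Z_0)/(Z_L + Z_0) = (-300.2 − j64.8)/(393.8 − j64.8)
|Γ| = 307/399 = 0.77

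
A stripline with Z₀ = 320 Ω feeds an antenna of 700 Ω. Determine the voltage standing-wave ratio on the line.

VSWR ≈ 2.19

Γ = (700 − 320)/(700 + 320) = 0.373
VSWR = (1 + 0.373)/(1 − 0.373)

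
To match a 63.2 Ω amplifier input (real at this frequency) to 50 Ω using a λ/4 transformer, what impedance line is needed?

Z_qwt ≈ 56.2 Ω

Z_qwt = √(Z_0·R_L) = √(50 × 63.2) = √3160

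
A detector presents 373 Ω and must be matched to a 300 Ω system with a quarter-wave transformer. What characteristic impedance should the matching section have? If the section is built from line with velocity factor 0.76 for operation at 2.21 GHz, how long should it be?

Z_qwt ≈ 335 Ω; length ≈ 2.58 cm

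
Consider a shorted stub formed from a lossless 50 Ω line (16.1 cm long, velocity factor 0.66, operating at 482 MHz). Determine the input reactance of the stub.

X_in ≈ -40.4 Ω (capacitive)

λ = v/f = 0.66·c / 482 MHz = 0.411 m
βl = 2π·l/λ = 2π × 0.392 = 141°
tan(βl) = -0.807
For a shorted stub, Z_in = jZ_0·tan(βl)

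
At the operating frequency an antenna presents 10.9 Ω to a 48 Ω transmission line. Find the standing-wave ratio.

VSWR ≈ 4.4

Γ = (10.9 − 48)/(10.9 + 48) = -0.63
VSWR = (1 + 0.63)/(1 − 0.63)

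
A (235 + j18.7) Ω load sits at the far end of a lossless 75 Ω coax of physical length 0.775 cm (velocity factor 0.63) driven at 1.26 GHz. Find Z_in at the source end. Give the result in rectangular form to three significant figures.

Z_in ≈ 134 − j106 Ω

λ = v/f = 0.63·c / 1.26 GHz = 0.15 m
βl = 2π·l/λ = 2π × 0.0517 = 18.6°
tan(βl) = tan(18.6°) = 0.337
Z_in = Z_0·(Z_L + jZ_0·tanβl)/(Z_0 + jZ_L·tanβl)
     = 75·(235 + j43.9)/(68.7 + j79.1)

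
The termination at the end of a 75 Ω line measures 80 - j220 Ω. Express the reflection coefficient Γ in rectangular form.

Γ = (Z_L − Z_0)/(Z_L + Z_0) = (5 − j220)/(155 − j220)

Γ ≈ 0.679 − j0.456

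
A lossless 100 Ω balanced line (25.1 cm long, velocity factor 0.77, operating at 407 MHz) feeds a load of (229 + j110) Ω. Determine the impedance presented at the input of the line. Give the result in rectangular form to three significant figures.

Z_in ≈ 94.7 + j109 Ω

λ = v/f = 0.77·c / 407 MHz = 0.568 m
βl = 2π·l/λ = 2π × 0.442 = 159°
tan(βl) = tan(159°) = -0.38
Z_in = Z_0·(Z_L + jZ_0·tanβl)/(Z_0 + jZ_L·tanβl)
     = 100·(229 + j72)/(142 − j87)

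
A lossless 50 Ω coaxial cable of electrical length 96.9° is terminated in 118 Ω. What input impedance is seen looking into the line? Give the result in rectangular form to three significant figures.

Z_in ≈ 21.4 + j4.95 Ω

tan(βl) = tan(96.9°) = -8.26
Z_in = Z_0·(Z_L + jZ_0·tanβl)/(Z_0 + jZ_L·tanβl)
     = 50·(118 − j413)/(50 − j975)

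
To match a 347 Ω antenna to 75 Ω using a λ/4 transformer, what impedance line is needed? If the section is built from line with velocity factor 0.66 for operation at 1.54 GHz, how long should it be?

Z_qwt = √(Z_0·R_L) = √(75 × 347) = √26020
λ = 0.66·c/f = 0.129 m, so l = λ/4 = 0.0321 m

Z_qwt ≈ 161 Ω; length ≈ 3.21 cm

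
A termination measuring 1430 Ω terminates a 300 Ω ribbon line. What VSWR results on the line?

For a purely resistive load, VSWR = R_L/Z_0 or Z_0/R_L (whichever > 1) = 1430/300

VSWR ≈ 4.77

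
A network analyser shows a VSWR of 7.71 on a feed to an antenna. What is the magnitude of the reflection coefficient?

|Γ| ≈ 0.77

|Γ| = (S − 1)/(S + 1) = (7.71 − 1)/(7.71 + 1) = 6.71/8.71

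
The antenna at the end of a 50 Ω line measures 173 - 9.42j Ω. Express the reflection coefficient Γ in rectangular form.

Γ = (Z_L − Z_0)/(Z_L + Z_0) = (123 − j9.42)/(223 − j9.42)

Γ ≈ 0.552 − j0.0189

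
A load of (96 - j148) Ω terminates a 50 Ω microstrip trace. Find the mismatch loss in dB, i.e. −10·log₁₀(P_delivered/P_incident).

Γ = (46 − j148)/(146 − j148), |Γ| = 0.745
|Γ|² = 0.556, so P_del/P_inc = 1 − |Γ|² = 0.444
ML = −10·log₁₀(1 − |Γ|²)

mismatch loss ≈ 3.52 dB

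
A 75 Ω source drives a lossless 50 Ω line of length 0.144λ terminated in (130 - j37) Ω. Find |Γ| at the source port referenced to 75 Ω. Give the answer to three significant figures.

βl = 2π × 0.144 = 51.8°
tan(βl) = 1.27
Z_in = Z_0·(Z_L + jZ_0·tanβl)/(Z_0 + jZ_L·tanβl) = 23.1 − j25.7 Ω
Γ_s = (Z_in − Z_s)/(Z_in + Z_s) = (-51.9 − j25.7)/(98.1 − j25.7), |Γ_s| = 0.571

|Γ| ≈ 0.571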